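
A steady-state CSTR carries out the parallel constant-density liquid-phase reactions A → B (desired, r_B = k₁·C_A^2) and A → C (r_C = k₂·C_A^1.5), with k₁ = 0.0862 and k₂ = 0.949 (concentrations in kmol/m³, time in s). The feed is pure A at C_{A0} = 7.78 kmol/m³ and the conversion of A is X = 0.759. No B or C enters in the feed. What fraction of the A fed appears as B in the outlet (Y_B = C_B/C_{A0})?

Exit C_A = C_{A0}(1−X) = 7.78×0.241 = 1.875 kmol/m³.
Rates in a CSTR are evaluated at the outlet concentration: r_B = 0.0862×1.875^2 = 0.3030, r_C = 0.949×1.875^1.5 = 2.436.
Fraction of consumed A going to B: r_B/(r_B+r_C) = 0.1106.
C_B = 0.1106·C_{A0}·X = 0.1106×7.78×0.759 = 0.653 kmol/m³; Y_B = C_B/C_{A0} = 0.0840.

0.0840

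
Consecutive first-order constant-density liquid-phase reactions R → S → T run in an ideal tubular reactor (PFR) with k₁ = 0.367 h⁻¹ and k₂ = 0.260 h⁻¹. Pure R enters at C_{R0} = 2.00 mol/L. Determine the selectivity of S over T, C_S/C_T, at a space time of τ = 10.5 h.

0.182

For first-order series with pure R initially, C_S(τ) = k₁C_{R0}/(k₂−k₁)·(e^(−k₁τ) − e^(−k₂τ)).
e^(−k₁τ) = e^(−0.367×10.5) = e^(−3.853) = 0.02121; e^(−k₂τ) = e^(−2.730) = 0.06522.
C_S = 0.367×2.00/(0.260−0.367) × (0.02121−0.06522) = (-6.860)×(-0.04401) = 0.3019 mol/L.
C_R = C_{R0}e^(−k₁τ) = 0.04241 mol/L, so C_T = C_{R0}−C_R−C_S = 1.656 mol/L; C_S/C_T = 0.182.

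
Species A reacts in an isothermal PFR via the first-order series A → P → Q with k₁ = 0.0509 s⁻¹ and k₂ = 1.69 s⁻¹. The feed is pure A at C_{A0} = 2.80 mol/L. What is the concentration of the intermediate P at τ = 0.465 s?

0.0453 mol/L

The intermediate concentration in a first-order A→B→C sequence is C_P = k₁C_{A0}(e^(−k₁τ) − e^(−k₂τ))/(k₂−k₁).
e^(−k₁τ) = e^(−0.0509×0.465) = e^(−0.02367) = 0.9766; e^(−k₂τ) = e^(−0.7859) = 0.4557.
C_P = 0.0509×2.80/(1.69−0.0509) × (0.9766−0.4557) = 0.08695×0.5209 = 0.04529 mol/L.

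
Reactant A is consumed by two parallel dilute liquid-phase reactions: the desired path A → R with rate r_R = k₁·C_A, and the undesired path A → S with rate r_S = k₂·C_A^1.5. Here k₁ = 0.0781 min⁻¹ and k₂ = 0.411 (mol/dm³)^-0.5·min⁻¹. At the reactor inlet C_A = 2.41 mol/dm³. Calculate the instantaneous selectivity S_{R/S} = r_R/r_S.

0.122

S_{R/S} = r_R/r_S = (k₁·C_A)/(k₂·C_A^1.5) = (k₁/k₂)·C_A^-0.5.
= (0.0781×2.410) / (0.411×2.410^1.5) = 0.1882/1.538 = 0.122.
The undesired path is higher order in A, so low C_A (CSTR or dilute feed) favours R.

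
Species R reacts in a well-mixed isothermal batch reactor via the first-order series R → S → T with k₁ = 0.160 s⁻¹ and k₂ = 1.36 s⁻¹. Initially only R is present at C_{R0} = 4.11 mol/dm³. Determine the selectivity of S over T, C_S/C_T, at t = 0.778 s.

For first-order series with pure R initially, C_S(t) = k₁C_{R0}/(k₂−k₁)·(e^(−k₁t) − e^(−k₂t)).
e^(−k₁t) = e^(−0.160×0.778) = e^(−0.1245) = 0.8830; e^(−k₂t) = e^(−1.058) = 0.3471.
C_S = 0.160×4.11/(1.36−0.160) × (0.8830−0.3471) = 0.5480×0.5358 = 0.2936 mol/dm³.
C_R = C_{R0}e^(−k₁t) = 3.629 mol/dm³, so C_T = C_{R0}−C_R−C_S = 0.1874 mol/dm³; C_S/C_T = 1.57.

1.57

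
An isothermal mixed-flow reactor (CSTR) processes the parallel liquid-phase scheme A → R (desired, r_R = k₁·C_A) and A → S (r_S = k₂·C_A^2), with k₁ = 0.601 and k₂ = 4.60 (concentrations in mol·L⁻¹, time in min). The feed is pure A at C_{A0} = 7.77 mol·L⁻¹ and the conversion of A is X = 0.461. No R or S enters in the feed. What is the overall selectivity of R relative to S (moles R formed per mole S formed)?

Exit C_A = C_{A0}(1−X) = 7.77×0.539 = 4.188 mol·L⁻¹.
A CSTR operates uniformly at the exit composition, giving r_R = 2.517 and r_S = 80.68 (each k·C_A^n at C_A = 4.188).
Overall selectivity = C_R/C_S = r_Rτ/(r_Sτ) = r_R/r_S = 0.0312.

0.0312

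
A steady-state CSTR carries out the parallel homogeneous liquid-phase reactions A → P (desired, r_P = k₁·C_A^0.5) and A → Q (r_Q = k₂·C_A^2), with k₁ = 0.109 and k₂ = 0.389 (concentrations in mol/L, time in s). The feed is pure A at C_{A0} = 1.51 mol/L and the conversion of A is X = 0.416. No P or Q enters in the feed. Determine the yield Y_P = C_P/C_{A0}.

0.105

Exit C_A = C_{A0}(1−X) = 1.51×0.584 = 0.8818 mol/L.
A CSTR operates uniformly at the exit composition, giving r_P = 0.1024 and r_Q = 0.3025 (each k·C_A^n at C_A = 0.8818).
Fraction of consumed A going to P: r_P/(r_P+r_Q) = 0.2528.
C_P = 0.2528·C_{A0}·X = 0.2528×1.51×0.416 = 0.159 mol/L; Y_P = C_P/C_{A0} = 0.105.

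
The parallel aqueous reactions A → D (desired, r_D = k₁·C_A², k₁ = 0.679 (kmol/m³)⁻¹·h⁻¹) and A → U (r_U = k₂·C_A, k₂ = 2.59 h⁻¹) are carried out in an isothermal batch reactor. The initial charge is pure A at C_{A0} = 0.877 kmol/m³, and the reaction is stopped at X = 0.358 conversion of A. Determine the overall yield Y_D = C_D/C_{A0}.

0.0567

C_A = C_{A0}(1−X) = 0.5630 kmol/m³.
Along a PFR/batch, dC_U/dC_A = −r_U/(r_D+r_U) = −k₂/(k₂+k₁·C_A).
Integrating from C_{A0} to C_A: C_U = (2.59/0.679)·ln[(2.59+0.679·0.877)/(2.59+0.679·0.563)] = 3.814·ln(3.185/2.972) = 0.2642 kmol/m³.
Then C_D = (C_{A0}−C_A) − C_U = 0.3140 − 0.2642 = 0.04975 kmol/m³.
Y_D = C_D/C_{A0} = 0.04975/0.877 = 0.0567.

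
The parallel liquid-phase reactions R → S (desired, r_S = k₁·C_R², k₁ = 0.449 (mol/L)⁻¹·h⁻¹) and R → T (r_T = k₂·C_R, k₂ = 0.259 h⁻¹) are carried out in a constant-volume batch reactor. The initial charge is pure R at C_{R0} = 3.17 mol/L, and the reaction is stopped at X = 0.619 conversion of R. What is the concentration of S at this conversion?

C_R = C_{R0}(1−X) = 1.208 mol/L.
Along a PFR/batch, dC_T/dC_R = −r_T/(r_S+r_T) = −k₂/(k₂+k₁·C_R).
Integrating from C_{R0} to C_R: C_T = (0.259/0.449)·ln[(0.259+0.449·3.17)/(0.259+0.449·1.21)] = 0.5768·ln(1.682/0.8013) = 0.4278 mol/L.
Then C_S = (C_{R0}−C_R) − C_T = 1.962 − 0.4278 = 1.534 mol/L.

1.53 mol/L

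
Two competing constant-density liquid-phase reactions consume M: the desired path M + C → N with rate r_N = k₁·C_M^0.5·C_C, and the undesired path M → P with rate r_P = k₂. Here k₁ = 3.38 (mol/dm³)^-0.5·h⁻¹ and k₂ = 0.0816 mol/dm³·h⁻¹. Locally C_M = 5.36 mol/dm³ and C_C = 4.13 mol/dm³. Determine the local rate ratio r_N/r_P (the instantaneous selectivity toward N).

S_{N/P} = r_N/r_P = (k₁·C_M^0.5·C_C)/(k₂) = (k₁/k₂)·C_M^0.5·C_C.
= (3.38×5.360^0.5×4.130) / (0.0816) = 32.32/0.08160 = 396.

396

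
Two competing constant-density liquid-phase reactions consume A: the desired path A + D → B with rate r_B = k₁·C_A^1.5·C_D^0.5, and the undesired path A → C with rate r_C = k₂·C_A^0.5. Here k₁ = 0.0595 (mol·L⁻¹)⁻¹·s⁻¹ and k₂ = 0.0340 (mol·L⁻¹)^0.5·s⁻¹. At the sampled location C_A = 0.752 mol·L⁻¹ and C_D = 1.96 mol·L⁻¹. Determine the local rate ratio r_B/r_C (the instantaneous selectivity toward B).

S_{B/C} = r_B/r_C = (k₁·C_A^1.5·C_D^0.5)/(k₂·C_A^0.5) = (k₁/k₂)·C_A·C_D^0.5.
= (0.0595×0.7520^1.5×1.960^0.5) / (0.0340×0.7520^0.5) = 0.05432/0.02948 = 1.84.
Since the desired path is higher order in A, keeping C_A high (PFR or concentrated feed) favours B.

1.84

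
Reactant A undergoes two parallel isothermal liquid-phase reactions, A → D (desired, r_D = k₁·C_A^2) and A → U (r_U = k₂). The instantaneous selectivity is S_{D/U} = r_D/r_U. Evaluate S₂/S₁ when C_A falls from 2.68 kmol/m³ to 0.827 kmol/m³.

S_{D/U} = (k₁/k₂)·C_A^2, so S₂/S₁ = (C_{A,2}/C_{A,1})^2.
= (0.827/2.68)^2 = (0.3086)^2 = 0.0952.
Selectivity toward D falls as C_A falls — high-concentration operation is favoured.

0.0952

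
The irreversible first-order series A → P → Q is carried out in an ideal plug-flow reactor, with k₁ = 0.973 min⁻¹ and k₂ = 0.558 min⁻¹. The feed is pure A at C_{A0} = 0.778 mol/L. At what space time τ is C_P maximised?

1.34 min

The intermediate peaks when r₁ = r₂, i.e. k₁e^(−k₁τ) = k₂e^(−k₂τ), giving τ_opt = ln(k₂/k₁)/(k₂−k₁).
= ln(0.558/0.973)/(0.558−0.973) = ln(0.5735)/-0.4150 = -0.5560/-0.4150 = 1.34 min.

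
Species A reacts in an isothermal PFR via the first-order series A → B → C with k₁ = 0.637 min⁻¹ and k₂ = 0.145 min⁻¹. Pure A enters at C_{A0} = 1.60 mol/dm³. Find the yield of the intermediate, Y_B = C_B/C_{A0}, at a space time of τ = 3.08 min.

0.646

For first-order series with pure A initially, C_B(τ) = k₁C_{A0}/(k₂−k₁)·(e^(−k₁τ) − e^(−k₂τ)).
e^(−k₁τ) = e^(−0.637×3.08) = e^(−1.962) = 0.1406; e^(−k₂τ) = e^(−0.4466) = 0.6398.
C_B = 0.637×1.60/(0.145−0.637) × (0.1406−0.6398) = (-2.072)×(-0.4992) = 1.034 mol/dm³.
Y_B = C_B/C_{A0} = 1.034/1.60 = 0.646.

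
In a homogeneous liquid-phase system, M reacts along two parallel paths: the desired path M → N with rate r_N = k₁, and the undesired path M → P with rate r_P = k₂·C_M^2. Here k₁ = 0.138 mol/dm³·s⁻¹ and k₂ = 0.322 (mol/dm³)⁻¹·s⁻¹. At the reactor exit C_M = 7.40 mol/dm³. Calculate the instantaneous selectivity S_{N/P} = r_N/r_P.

0.00783

S_{N/P} = r_N/r_P = (k₁)/(k₂·C_M^2) = (k₁/k₂)·C_M^-2.
= (0.138) / (0.322×7.400^2) = 0.1380/17.63 = 0.00783.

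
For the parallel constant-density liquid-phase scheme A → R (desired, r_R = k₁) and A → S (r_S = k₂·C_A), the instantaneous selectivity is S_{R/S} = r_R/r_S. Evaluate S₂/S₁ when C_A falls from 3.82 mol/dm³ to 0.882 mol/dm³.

4.33

S_{R/S} = (k₁/k₂)·C_A⁻¹, so S₂/S₁ = (C_{A,2}/C_{A,1})⁻¹.
= 3.82/0.882 = 4.33.
Selectivity toward R rises as C_A falls — low-concentration operation is favoured.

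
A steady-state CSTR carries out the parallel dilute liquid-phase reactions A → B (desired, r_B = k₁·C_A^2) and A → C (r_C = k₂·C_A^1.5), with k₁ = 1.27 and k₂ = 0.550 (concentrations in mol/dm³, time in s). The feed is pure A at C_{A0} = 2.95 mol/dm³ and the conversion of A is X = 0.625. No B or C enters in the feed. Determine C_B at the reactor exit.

Exit C_A = C_{A0}(1−X) = 2.95×0.375 = 1.106 mol/dm³.
In a CSTR the entire volume is at exit conditions, so r_B = 1.27×1.106^2 = 1.554 and r_C = 0.550×1.106^1.5 = 0.6399.
Fraction of consumed A going to B: r_B/(r_B+r_C) = 0.7083.
C_B = 0.7083·C_{A0}·X = 0.7083×2.95×0.625 = 1.31 mol/dm³.

1.31 mol/dm³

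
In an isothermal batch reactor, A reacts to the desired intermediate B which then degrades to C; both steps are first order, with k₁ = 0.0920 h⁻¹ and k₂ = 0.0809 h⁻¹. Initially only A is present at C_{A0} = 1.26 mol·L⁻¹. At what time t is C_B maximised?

Setting dC_B/dt = 0 gives t_opt = ln(k₂/k₁)/(k₂−k₁).
= ln(0.0809/0.0920)/(0.0809−0.0920) = ln(0.8793)/-0.01110 = -0.1286/-0.01110 = 11.6 h.

11.6 h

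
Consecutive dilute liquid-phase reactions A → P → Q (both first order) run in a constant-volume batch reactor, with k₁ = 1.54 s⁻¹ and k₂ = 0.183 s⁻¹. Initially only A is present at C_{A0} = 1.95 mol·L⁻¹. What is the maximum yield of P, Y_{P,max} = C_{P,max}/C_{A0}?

For a first-order series the maximum intermediate yield is C_{P,max}/C_{A0} = (k₁/k₂)^[k₂/(k₂−k₁)].
= (1.54/0.183)^(0.183/(0.183−1.54)) = (8.415)^(-0.1349) = 0.7503.

0.750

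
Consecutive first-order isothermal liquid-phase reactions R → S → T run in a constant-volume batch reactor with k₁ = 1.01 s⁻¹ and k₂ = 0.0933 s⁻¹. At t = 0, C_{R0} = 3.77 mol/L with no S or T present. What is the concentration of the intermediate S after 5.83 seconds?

2.40 mol/L

The intermediate concentration in a first-order A→B→C sequence is C_S = k₁C_{R0}(e^(−k₁t) − e^(−k₂t))/(k₂−k₁).
e^(−k₁t) = e^(−1.01×5.83) = e^(−5.888) = 0.002772; e^(−k₂t) = e^(−0.5439) = 0.5805.
C_S = 1.01×3.77/(0.0933−1.01) × (0.002772−0.5805) = (-4.154)×(-0.5777) = 2.400 mol/L.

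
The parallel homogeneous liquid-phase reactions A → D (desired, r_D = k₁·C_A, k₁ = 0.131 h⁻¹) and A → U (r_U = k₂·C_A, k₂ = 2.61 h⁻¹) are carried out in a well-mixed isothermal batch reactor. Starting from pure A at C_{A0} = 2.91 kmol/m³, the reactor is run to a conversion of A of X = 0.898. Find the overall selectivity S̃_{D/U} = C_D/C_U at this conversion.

0.0502

C_A = C_{A0}(1−X) = 0.2968 kmol/m³.
Both paths are first order in A, so the instantaneous fraction to D is constant: dC_D/d(−C_A) = k₁/(k₁+k₂) = 0.04779.
C_D = 0.04779·(C_{A0}−C_A) = 0.04779×2.613 = 0.125 kmol/m³.
C_U = (C_{A0}−C_A)−C_D = 2.488 kmol/m³; S̃_{D/U} = 0.1249/2.488 = 0.0502.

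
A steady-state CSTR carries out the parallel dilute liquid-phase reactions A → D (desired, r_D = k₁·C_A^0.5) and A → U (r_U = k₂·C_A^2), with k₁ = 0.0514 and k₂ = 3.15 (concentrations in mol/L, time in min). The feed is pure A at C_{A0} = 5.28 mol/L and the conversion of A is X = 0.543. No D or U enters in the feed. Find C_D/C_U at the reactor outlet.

0.00435

Exit C_A = C_{A0}(1−X) = 5.28×0.457 = 2.413 mol/L.
A CSTR operates uniformly at the exit composition, giving r_D = 0.07984 and r_U = 18.34 (each k·C_A^n at C_A = 2.413).
Overall selectivity = C_D/C_U = r_Dτ/(r_Uτ) = r_D/r_U = 0.00435.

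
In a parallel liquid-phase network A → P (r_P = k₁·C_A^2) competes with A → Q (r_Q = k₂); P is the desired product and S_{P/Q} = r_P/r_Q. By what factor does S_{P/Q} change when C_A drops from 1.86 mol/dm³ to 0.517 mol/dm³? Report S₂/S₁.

0.0773

S_{P/Q} = (k₁/k₂)·C_A^2, so S₂/S₁ = (C_{A,2}/C_{A,1})^2.
= (0.517/1.86)^2 = (0.2780)^2 = 0.0773.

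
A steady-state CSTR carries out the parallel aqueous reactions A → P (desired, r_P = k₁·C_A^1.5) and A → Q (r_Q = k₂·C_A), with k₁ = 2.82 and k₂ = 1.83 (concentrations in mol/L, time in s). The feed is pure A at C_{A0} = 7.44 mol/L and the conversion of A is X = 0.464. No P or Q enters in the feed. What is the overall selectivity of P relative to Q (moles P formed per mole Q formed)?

Exit C_A = C_{A0}(1−X) = 7.44×0.536 = 3.988 mol/L.
A CSTR operates uniformly at the exit composition, giving r_P = 22.46 and r_Q = 7.298 (each k·C_A^n at C_A = 3.988).
Overall selectivity = C_P/C_Q = r_Pτ/(r_Qτ) = r_P/r_Q = 3.08.

3.08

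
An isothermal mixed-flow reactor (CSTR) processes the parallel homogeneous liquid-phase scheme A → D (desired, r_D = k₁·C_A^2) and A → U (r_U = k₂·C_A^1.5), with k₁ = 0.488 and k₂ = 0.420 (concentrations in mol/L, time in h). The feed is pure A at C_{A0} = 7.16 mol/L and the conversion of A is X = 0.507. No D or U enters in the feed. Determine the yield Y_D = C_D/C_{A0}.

0.348

Exit C_A = C_{A0}(1−X) = 7.16×0.493 = 3.530 mol/L.
In a CSTR the entire volume is at exit conditions, so r_D = 0.488×3.530^2 = 6.081 and r_U = 0.420×3.530^1.5 = 2.785.
Fraction of consumed A going to D: r_D/(r_D+r_U) = 0.6858.
C_D = 0.6858·C_{A0}·X = 0.6858×7.16×0.507 = 2.49 mol/L; Y_D = C_D/C_{A0} = 0.348.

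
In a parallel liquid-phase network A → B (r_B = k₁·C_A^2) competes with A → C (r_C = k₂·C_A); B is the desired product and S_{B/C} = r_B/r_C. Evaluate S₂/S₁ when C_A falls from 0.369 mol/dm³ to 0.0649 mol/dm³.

0.176

S_{B/C} = (k₁/k₂)·C_A, so S₂/S₁ = (C_{A,2}/C_{A,1}).
= 0.0649/0.369 = 0.176.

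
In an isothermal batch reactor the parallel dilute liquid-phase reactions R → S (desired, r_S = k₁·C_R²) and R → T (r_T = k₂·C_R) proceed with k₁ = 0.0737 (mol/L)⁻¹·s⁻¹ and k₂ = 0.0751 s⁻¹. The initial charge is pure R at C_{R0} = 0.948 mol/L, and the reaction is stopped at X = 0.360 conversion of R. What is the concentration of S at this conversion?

C_R = C_{R0}(1−X) = 0.6067 mol/L.
Along a PFR/batch, dC_T/dC_R = −r_T/(r_S+r_T) = −k₂/(k₂+k₁·C_R).
Integrating from C_{R0} to C_R: C_T = (0.0751/0.0737)·ln[(0.0751+0.0737·0.948)/(0.0751+0.0737·0.607)] = 1.019·ln(0.1450/0.1198) = 0.1942 mol/L.
Then C_S = (C_{R0}−C_R) − C_T = 0.3413 − 0.1942 = 0.1471 mol/L.

0.147 mol/L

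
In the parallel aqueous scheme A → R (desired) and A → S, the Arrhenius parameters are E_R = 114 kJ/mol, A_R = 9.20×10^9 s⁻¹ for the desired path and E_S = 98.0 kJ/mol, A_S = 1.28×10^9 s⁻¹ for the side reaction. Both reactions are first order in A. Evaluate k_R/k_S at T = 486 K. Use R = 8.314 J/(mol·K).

0.137

Since both paths have the same order in A, the concentration cancels and S_{R/S} = k_R/k_S = (A_R/A_S)·exp[(E_S−E_R)/(RT)].
(E_S−E_R)/(RT) = (98.0−114)×10³/(8.314×486) = -16000/4041 = -3.960.
k_R/k_S = (9.20×10^9/1.28×10^9)·exp(-3.960) = 7.188 × 0.01907 = 0.137.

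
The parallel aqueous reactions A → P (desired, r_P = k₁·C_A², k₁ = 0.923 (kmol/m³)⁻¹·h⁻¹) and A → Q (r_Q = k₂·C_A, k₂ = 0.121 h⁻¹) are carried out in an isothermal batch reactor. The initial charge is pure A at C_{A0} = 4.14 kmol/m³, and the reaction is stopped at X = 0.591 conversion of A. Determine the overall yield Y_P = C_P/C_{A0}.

C_A = C_{A0}(1−X) = 1.693 kmol/m³.
Along a PFR/batch, dC_Q/dC_A = −r_Q/(r_P+r_Q) = −k₂/(k₂+k₁·C_A).
Integrating from C_{A0} to C_A: C_Q = (0.121/0.923)·ln[(0.121+0.923·4.14)/(0.121+0.923·1.69)] = 0.1311·ln(3.942/1.684) = 0.1115 kmol/m³.
Then C_P = (C_{A0}−C_A) − C_Q = 2.447 − 0.1115 = 2.335 kmol/m³.
Y_P = C_P/C_{A0} = 2.335/4.14 = 0.564.

0.564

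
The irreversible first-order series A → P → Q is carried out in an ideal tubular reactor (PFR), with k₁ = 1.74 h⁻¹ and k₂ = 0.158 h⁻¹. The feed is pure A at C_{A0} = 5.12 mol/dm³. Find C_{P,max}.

At the optimum, C_{P,max}/C_{A0} = (k₁/k₂)^[k₂/(k₂−k₁)].
= (1.74/0.158)^(0.158/(0.158−1.74)) = (11.01)^(-0.09987) = 0.7869.
C_{P,max} = 0.7869×5.12 = 4.03 mol/dm³.

4.03 mol/dm³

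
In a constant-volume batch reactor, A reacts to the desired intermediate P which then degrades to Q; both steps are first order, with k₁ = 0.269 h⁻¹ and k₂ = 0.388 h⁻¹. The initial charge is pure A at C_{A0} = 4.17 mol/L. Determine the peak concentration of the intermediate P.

1.26 mol/L

For a first-order series the maximum intermediate yield is C_{P,max}/C_{A0} = (k₁/k₂)^[k₂/(k₂−k₁)].
= (0.269/0.388)^(0.388/(0.388−0.269)) = (0.6933)^(3.261) = 0.3029.
C_{P,max} = 0.3029×4.17 = 1.26 mol/L.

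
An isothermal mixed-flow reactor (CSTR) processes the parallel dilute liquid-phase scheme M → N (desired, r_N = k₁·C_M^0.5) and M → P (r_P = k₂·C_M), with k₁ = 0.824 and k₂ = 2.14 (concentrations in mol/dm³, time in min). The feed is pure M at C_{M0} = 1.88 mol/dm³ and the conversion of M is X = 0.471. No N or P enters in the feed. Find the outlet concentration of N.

0.247 mol/dm³

Exit C_M = C_{M0}(1−X) = 1.88×0.529 = 0.9945 mol/dm³.
In a CSTR the entire volume is at exit conditions, so r_N = 0.824×0.9945^0.5 = 0.8217 and r_P = 2.14×0.9945 = 2.128.
Fraction of consumed M going to N: r_N/(r_N+r_P) = 0.2786.
C_N = 0.2786·C_{M0}·X = 0.2786×1.88×0.471 = 0.247 mol/dm³.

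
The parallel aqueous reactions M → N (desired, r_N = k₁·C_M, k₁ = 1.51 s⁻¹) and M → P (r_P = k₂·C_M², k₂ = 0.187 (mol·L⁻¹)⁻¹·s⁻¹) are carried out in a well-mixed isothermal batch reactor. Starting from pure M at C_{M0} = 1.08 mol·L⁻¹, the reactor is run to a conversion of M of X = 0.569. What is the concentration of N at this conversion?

0.561 mol·L⁻¹

C_M = C_{M0}(1−X) = 0.4655 mol·L⁻¹.
Along a PFR/batch, dC_N/dC_M = −r_N/(r_N+r_P) = −k₁/(k₁+k₂·C_M).
Integrating from C_{M0} to C_M: C_N = (1.51/0.187)·ln[(1.51+0.187·1.08)/(1.51+0.187·0.465)] = 8.075·ln(1.712/1.597) = 0.5611 mol·L⁻¹.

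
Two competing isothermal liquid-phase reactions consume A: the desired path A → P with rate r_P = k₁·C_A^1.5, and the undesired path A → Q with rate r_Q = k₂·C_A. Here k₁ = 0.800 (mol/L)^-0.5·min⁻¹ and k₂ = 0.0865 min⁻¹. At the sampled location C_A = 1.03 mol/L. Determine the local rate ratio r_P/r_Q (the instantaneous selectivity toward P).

S_{P/Q} = r_P/r_Q = (k₁·C_A^1.5)/(k₂·C_A) = (k₁/k₂)·C_A^0.5.
= (0.800×1.030^1.5) / (0.0865×1.030) = 0.8363/0.08909 = 9.39.
Since the desired path is higher order in A, keeping C_A high (PFR or concentrated feed) favours P.

9.39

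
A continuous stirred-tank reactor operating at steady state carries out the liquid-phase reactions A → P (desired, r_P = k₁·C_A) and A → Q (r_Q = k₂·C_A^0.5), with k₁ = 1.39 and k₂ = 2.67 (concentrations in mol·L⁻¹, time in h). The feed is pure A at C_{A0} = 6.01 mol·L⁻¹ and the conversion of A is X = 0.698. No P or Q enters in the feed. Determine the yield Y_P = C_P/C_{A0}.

Exit C_A = C_{A0}(1−X) = 6.01×0.302 = 1.815 mol·L⁻¹.
In a CSTR the entire volume is at exit conditions, so r_P = 1.39×1.815 = 2.523 and r_Q = 2.67×1.815^0.5 = 3.597.
Fraction of consumed A going to P: r_P/(r_P+r_Q) = 0.4122.
C_P = 0.4122·C_{A0}·X = 0.4122×6.01×0.698 = 1.73 mol·L⁻¹; Y_P = C_P/C_{A0} = 0.288.

0.288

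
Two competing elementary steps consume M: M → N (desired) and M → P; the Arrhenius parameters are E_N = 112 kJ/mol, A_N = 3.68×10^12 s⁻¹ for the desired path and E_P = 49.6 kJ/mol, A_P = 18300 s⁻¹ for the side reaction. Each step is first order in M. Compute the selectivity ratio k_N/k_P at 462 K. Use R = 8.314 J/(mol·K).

With equal orders, S_{N/P} = k_N/k_P = (A_N/A_P)·exp[(E_P−E_N)/(RT)].
(E_P−E_N)/(RT) = (49.6−112)×10³/(8.314×462) = -62400/3841 = -16.25.
k_N/k_P = (3.68×10^12/18300)·exp(-16.25) = 2.011×10^8 × 8.804×10^-8 = 17.7.
Since E_N > E_P, raising the temperature improves selectivity toward N.

17.7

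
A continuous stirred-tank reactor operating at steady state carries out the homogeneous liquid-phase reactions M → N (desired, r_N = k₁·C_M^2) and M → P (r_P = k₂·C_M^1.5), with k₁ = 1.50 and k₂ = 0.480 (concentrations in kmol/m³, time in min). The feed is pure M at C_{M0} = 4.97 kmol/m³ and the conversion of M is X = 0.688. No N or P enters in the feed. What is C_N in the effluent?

2.72 kmol/m³

Exit C_M = C_{M0}(1−X) = 4.97×0.312 = 1.551 kmol/m³.
A CSTR operates uniformly at the exit composition, giving r_N = 3.607 and r_P = 0.9268 (each k·C_M^n at C_M = 1.551).
Fraction of consumed M going to N: r_N/(r_N+r_P) = 0.7956.
C_N = 0.7956·C_{M0}·X = 0.7956×4.97×0.688 = 2.72 kmol/m³.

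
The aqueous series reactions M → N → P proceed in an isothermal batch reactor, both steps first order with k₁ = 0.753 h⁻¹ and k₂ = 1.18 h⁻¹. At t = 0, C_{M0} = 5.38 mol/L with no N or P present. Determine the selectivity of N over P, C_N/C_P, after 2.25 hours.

The intermediate concentration in a first-order A→B→C sequence is C_N = k₁C_{M0}(e^(−k₁t) − e^(−k₂t))/(k₂−k₁).
e^(−k₁t) = e^(−0.753×2.25) = e^(−1.694) = 0.1837; e^(−k₂t) = e^(−2.655) = 0.07030.
C_N = 0.753×5.38/(1.18−0.753) × (0.1837−0.07030) = 9.487×0.1134 = 1.076 mol/L.
C_M = C_{M0}e^(−k₁t) = 0.9885 mol/L, so C_P = C_{M0}−C_M−C_N = 3.315 mol/L; C_N/C_P = 0.325.

0.325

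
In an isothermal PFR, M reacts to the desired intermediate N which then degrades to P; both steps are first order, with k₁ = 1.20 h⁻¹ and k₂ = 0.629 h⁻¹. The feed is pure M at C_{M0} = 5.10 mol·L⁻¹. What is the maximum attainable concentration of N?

For a first-order series the maximum intermediate yield is C_{N,max}/C_{M0} = (k₁/k₂)^[k₂/(k₂−k₁)].
= (1.20/0.629)^(0.629/(0.629−1.20)) = (1.908)^(-1.102) = 0.4909.
C_{N,max} = 0.4909×5.10 = 2.50 mol·L⁻¹.

2.50 mol·L⁻¹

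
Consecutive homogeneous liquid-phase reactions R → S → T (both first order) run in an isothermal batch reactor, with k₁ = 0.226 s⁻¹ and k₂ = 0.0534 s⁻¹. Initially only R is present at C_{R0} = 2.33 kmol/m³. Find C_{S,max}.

1.49 kmol/m³

For a first-order series the maximum intermediate yield is C_{S,max}/C_{R0} = (k₁/k₂)^[k₂/(k₂−k₁)].
= (0.226/0.0534)^(0.0534/(0.0534−0.226)) = (4.232)^(-0.3094) = 0.6400.
C_{S,max} = 0.6400×2.33 = 1.49 kmol/m³.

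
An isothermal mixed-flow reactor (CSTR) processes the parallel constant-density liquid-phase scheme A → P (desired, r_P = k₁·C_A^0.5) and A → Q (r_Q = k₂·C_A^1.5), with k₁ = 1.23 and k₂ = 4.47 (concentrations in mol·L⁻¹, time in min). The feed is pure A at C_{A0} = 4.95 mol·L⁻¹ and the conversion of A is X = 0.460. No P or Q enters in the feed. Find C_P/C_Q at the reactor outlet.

Exit C_A = C_{A0}(1−X) = 4.95×0.540 = 2.673 mol·L⁻¹.
In a CSTR the entire volume is at exit conditions, so r_P = 1.23×2.673^0.5 = 2.011 and r_Q = 4.47×2.673^1.5 = 19.53.
Overall selectivity = C_P/C_Q = r_Pτ/(r_Qτ) = r_P/r_Q = 0.103.

0.103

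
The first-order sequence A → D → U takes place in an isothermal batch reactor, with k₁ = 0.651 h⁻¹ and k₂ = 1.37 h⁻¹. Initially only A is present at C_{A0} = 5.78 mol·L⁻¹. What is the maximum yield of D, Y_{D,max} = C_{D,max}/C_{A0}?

0.242

Evaluating C_D at t_opt = ln(k₂/k₁)/(k₂−k₁) gives C_{D,max}/C_{A0} = (k₁/k₂)^[k₂/(k₂−k₁)].
= (0.651/1.37)^(1.37/(1.37−0.651)) = (0.4752)^(1.905) = 0.2423.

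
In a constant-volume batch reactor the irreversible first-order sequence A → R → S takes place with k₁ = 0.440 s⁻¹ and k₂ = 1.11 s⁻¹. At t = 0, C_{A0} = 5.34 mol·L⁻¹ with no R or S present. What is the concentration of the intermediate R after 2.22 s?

1.02 mol·L⁻¹

Solving the coupled first-order balances gives C_R(t) = [k₁/(k₂−k₁)]·C_{A0}·(e^(−k₁t) − e^(−k₂t)).
e^(−k₁t) = e^(−0.440×2.22) = e^(−0.9768) = 0.3765; e^(−k₂t) = e^(−2.464) = 0.08508.
C_R = 0.440×5.34/(1.11−0.440) × (0.3765−0.08508) = 3.507×0.2914 = 1.022 mol·L⁻¹.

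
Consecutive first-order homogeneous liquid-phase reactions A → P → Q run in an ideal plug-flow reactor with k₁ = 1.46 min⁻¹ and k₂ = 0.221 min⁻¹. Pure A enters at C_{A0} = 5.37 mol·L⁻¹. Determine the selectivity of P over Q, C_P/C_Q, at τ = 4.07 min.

0.914

Solving the coupled first-order balances gives C_P(τ) = [k₁/(k₂−k₁)]·C_{A0}·(e^(−k₁τ) − e^(−k₂τ)).
e^(−k₁τ) = e^(−1.46×4.07) = e^(−5.942) = 0.002626; e^(−k₂τ) = e^(−0.8995) = 0.4068.
C_P = 1.46×5.37/(0.221−1.46) × (0.002626−0.4068) = (-6.328)×(-0.4042) = 2.557 mol·L⁻¹.
C_A = C_{A0}e^(−k₁τ) = 0.01410 mol·L⁻¹, so C_Q = C_{A0}−C_A−C_P = 2.798 mol·L⁻¹; C_P/C_Q = 0.914.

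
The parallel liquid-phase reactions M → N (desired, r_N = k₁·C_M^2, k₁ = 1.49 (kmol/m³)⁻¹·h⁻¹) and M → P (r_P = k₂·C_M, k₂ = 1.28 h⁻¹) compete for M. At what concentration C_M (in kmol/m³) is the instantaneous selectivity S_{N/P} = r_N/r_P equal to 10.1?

8.68 kmol/m³

S_{N/P} = (k₁/k₂)·C_M ⇒ C_M = S·k₂/k₁.
= 10.1×1.28/1.49 = 8.68 kmol/m³.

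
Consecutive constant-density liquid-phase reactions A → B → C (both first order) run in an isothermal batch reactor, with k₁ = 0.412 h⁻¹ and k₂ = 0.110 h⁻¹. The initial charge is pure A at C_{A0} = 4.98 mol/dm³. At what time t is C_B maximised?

Setting dC_B/dt = 0 gives t_opt = ln(k₂/k₁)/(k₂−k₁).
= ln(0.110/0.412)/(0.110−0.412) = ln(0.2670)/-0.3020 = -1.321/-0.3020 = 4.37 h.

4.37 h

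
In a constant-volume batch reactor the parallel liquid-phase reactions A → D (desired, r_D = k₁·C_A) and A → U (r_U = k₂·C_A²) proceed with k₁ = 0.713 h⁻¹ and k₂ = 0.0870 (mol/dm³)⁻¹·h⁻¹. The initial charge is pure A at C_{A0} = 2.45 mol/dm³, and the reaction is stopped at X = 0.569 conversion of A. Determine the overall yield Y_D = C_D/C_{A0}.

C_A = C_{A0}(1−X) = 1.056 mol/dm³.
Along a PFR/batch, dC_D/dC_A = −r_D/(r_D+r_U) = −k₁/(k₁+k₂·C_A).
Integrating from C_{A0} to C_A: C_D = (0.713/0.0870)·ln[(0.713+0.0870·2.45)/(0.713+0.0870·1.06)] = 8.195·ln(0.9262/0.8049) = 1.150 mol/dm³.
Y_D = C_D/C_{A0} = 1.150/2.45 = 0.470.

0.470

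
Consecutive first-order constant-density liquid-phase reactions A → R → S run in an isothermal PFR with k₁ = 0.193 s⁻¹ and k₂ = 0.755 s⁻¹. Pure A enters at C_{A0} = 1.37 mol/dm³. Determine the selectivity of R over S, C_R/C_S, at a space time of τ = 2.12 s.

0.897

The intermediate concentration in a first-order A→B→C sequence is C_R = k₁C_{A0}(e^(−k₁τ) − e^(−k₂τ))/(k₂−k₁).
e^(−k₁τ) = e^(−0.193×2.12) = e^(−0.4092) = 0.6642; e^(−k₂τ) = e^(−1.601) = 0.2018.
C_R = 0.193×1.37/(0.755−0.193) × (0.6642−0.2018) = 0.4705×0.4624 = 0.2176 mol/dm³.
C_A = C_{A0}e^(−k₁τ) = 0.9100 mol/dm³, so C_S = C_{A0}−C_A−C_R = 0.2425 mol/dm³; C_R/C_S = 0.897.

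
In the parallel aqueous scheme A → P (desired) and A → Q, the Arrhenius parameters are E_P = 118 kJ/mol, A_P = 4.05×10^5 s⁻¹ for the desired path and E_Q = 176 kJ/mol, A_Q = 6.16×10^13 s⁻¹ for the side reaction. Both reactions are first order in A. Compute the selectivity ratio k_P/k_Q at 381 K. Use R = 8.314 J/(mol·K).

k_P/k_Q = (A_P/A_Q)·exp[−(E_P−E_Q)/(RT)] = (A_P/A_Q)·exp[(E_Q−E_P)/(RT)].
(E_Q−E_P)/(RT) = (176−118)×10³/(8.314×381) = 58000/3168 = 18.31.
k_P/k_Q = (4.05×10^5/6.16×10^13)·exp(18.31) = 6.575×10^-9 × 8.954×10^7 = 0.589.
Since E_P < E_Q, lowering the temperature improves selectivity toward P.

0.589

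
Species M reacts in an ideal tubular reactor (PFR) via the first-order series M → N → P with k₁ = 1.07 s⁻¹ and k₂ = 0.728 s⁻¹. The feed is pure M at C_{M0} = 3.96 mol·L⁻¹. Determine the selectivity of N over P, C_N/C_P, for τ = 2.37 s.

For first-order series with pure M initially, C_N(τ) = k₁C_{M0}/(k₂−k₁)·(e^(−k₁τ) − e^(−k₂τ)).
e^(−k₁τ) = e^(−1.07×2.37) = e^(−2.536) = 0.07919; e^(−k₂τ) = e^(−1.725) = 0.1781.
C_N = 1.07×3.96/(0.728−1.07) × (0.07919−0.1781) = (-12.39)×(-0.09892) = 1.226 mol·L⁻¹.
C_M = C_{M0}e^(−k₁τ) = 0.3136 mol·L⁻¹, so C_P = C_{M0}−C_M−C_N = 2.421 mol·L⁻¹; C_N/C_P = 0.506.

0.506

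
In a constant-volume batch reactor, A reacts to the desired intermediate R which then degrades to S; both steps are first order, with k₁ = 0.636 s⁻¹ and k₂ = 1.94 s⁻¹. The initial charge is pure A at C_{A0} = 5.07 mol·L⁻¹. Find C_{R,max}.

0.965 mol·L⁻¹

At the optimum, C_{R,max}/C_{A0} = (k₁/k₂)^[k₂/(k₂−k₁)].
= (0.636/1.94)^(1.94/(1.94−0.636)) = (0.3278)^(1.488) = 0.1903.
C_{R,max} = 0.1903×5.07 = 0.965 mol·L⁻¹.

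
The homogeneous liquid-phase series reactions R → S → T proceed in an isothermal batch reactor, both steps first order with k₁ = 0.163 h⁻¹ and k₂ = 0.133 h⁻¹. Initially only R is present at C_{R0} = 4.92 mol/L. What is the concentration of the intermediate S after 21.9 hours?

0.699 mol/L

Solving the coupled first-order balances gives C_S(t) = [k₁/(k₂−k₁)]·C_{R0}·(e^(−k₁t) − e^(−k₂t)).
e^(−k₁t) = e^(−0.163×21.9) = e^(−3.570) = 0.02816; e^(−k₂t) = e^(−2.913) = 0.05433.
C_S = 0.163×4.92/(0.133−0.163) × (0.02816−0.05433) = (-26.73)×(-0.02616) = 0.6994 mol/L.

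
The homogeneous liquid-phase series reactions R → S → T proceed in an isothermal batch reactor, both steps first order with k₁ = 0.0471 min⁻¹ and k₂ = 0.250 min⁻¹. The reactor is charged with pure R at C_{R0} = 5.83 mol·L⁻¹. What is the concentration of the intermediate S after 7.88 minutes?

0.745 mol·L⁻¹

The intermediate concentration in a first-order A→B→C sequence is C_S = k₁C_{R0}(e^(−k₁t) − e^(−k₂t))/(k₂−k₁).
e^(−k₁t) = e^(−0.0471×7.88) = e^(−0.3711) = 0.6899; e^(−k₂t) = e^(−1.970) = 0.1395.
C_S = 0.0471×5.83/(0.250−0.0471) × (0.6899−0.1395) = 1.353×0.5505 = 0.7450 mol·L⁻¹.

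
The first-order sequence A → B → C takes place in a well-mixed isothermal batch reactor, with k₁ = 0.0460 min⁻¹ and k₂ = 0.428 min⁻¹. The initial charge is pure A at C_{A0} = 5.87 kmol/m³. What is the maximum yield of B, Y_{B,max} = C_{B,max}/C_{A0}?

For a first-order series the maximum intermediate yield is C_{B,max}/C_{A0} = (k₁/k₂)^[k₂/(k₂−k₁)].
= (0.0460/0.428)^(0.428/(0.428−0.0460)) = (0.1075)^(1.120) = 0.08216.

0.0822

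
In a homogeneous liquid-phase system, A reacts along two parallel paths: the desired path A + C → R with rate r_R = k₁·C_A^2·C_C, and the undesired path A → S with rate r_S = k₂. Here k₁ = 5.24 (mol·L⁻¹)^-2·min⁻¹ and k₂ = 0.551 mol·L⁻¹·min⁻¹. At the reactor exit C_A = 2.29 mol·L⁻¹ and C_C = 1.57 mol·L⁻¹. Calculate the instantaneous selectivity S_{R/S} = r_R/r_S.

S_{R/S} = r_R/r_S = (k₁·C_A^2·C_C)/(k₂) = (k₁/k₂)·C_A^2·C_C.
= (5.24×2.290^2×1.570) / (0.551) = 43.14/0.5510 = 78.3.

78.3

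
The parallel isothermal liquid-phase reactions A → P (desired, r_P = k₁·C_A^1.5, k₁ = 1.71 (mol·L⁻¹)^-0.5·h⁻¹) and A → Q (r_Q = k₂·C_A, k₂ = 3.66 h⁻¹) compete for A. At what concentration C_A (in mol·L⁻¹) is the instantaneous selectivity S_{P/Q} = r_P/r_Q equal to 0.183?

S_{P/Q} = (k₁/k₂)·C_A^0.5 ⇒ C_A = (S·k₂/k₁)^(2).
= (0.183×3.66/1.71)^(2) = (0.3917)^(2) = 0.153 mol·L⁻¹.

0.153 mol·L⁻¹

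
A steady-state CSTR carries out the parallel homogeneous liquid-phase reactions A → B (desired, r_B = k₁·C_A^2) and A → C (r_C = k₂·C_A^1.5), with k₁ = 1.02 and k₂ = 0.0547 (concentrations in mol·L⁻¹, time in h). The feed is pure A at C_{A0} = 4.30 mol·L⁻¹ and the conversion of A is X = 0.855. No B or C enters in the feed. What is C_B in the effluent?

3.44 mol·L⁻¹

Exit C_A = C_{A0}(1−X) = 4.30×0.145 = 0.6235 mol·L⁻¹.
A CSTR operates uniformly at the exit composition, giving r_B = 0.3965 and r_C = 0.02693 (each k·C_A^n at C_A = 0.6235).
Fraction of consumed A going to B: r_B/(r_B+r_C) = 0.9364.
C_B = 0.9364·C_{A0}·X = 0.9364×4.30×0.855 = 3.44 mol·L⁻¹.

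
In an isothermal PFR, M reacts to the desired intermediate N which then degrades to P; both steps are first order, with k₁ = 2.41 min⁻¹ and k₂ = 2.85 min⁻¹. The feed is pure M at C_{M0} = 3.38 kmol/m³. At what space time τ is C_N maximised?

Setting dC_N/dτ = 0 gives τ_opt = ln(k₂/k₁)/(k₂−k₁).
= ln(2.85/2.41)/(2.85−2.41) = ln(1.183)/0.4400 = 0.1677/0.4400 = 0.381 min.

0.381 min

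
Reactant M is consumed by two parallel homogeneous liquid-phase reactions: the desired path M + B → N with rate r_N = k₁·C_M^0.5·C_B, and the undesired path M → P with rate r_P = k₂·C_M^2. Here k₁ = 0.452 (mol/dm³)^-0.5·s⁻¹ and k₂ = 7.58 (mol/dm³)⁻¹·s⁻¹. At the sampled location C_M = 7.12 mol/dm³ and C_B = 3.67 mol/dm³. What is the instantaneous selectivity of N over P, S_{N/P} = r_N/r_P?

0.0115

S_{N/P} = r_N/r_P = (k₁·C_M^0.5·C_B)/(k₂·C_M^2) = (k₁/k₂)·C_M^-1.5·C_B.
= (0.452×7.120^0.5×3.670) / (7.58×7.120^2) = 4.426/384.3 = 0.0115.
The undesired path is higher order in M, so low C_M (CSTR or dilute feed) favours N.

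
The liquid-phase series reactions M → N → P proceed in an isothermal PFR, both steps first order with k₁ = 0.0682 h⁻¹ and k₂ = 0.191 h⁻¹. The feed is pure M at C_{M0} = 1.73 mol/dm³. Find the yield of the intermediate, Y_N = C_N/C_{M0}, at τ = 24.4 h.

For first-order series with pure M initially, C_N(τ) = k₁C_{M0}/(k₂−k₁)·(e^(−k₁τ) − e^(−k₂τ)).
e^(−k₁τ) = e^(−0.0682×24.4) = e^(−1.664) = 0.1894; e^(−k₂τ) = e^(−4.660) = 0.009463.
C_N = 0.0682×1.73/(0.191−0.0682) × (0.1894−0.009463) = 0.9608×0.1799 = 0.1728 mol/dm³.
Y_N = C_N/C_{M0} = 0.1728/1.73 = 0.0999.

0.0999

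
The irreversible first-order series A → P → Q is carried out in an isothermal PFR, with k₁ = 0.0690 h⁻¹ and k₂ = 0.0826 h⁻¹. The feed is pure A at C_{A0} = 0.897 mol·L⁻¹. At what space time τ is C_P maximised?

The intermediate peaks when r₁ = r₂, i.e. k₁e^(−k₁τ) = k₂e^(−k₂τ), giving τ_opt = ln(k₂/k₁)/(k₂−k₁).
= ln(0.0826/0.0690)/(0.0826−0.0690) = ln(1.197)/0.01360 = 0.1799/0.01360 = 13.2 h.

13.2 h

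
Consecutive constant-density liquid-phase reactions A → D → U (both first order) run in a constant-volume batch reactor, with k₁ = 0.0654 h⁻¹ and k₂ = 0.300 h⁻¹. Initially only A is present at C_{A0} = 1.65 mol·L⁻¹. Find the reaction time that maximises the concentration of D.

The intermediate peaks when r₁ = r₂, i.e. k₁e^(−k₁t) = k₂e^(−k₂t), giving t_opt = ln(k₂/k₁)/(k₂−k₁).
= ln(0.300/0.0654)/(0.300−0.0654) = ln(4.587)/0.2346 = 1.523/0.2346 = 6.49 h.

6.49 h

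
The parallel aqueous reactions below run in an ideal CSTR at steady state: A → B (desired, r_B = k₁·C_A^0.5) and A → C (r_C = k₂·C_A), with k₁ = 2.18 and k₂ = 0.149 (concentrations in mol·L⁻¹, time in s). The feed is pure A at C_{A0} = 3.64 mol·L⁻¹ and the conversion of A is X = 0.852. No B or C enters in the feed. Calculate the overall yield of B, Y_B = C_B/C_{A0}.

0.811

Exit C_A = C_{A0}(1−X) = 3.64×0.148 = 0.5387 mol·L⁻¹.
Rates in a CSTR are evaluated at the outlet concentration: r_B = 2.18×0.5387^0.5 = 1.600, r_C = 0.149×0.5387 = 0.08027.
Fraction of consumed A going to B: r_B/(r_B+r_C) = 0.9522.
C_B = 0.9522·C_{A0}·X = 0.9522×3.64×0.852 = 2.95 mol·L⁻¹; Y_B = C_B/C_{A0} = 0.811.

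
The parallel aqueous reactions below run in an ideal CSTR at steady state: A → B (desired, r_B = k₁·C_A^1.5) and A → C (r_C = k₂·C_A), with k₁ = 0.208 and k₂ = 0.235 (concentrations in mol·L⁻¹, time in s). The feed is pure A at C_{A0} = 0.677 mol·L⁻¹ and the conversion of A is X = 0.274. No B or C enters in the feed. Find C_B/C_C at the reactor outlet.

Exit C_A = C_{A0}(1−X) = 0.677×0.726 = 0.4915 mol·L⁻¹.
A CSTR operates uniformly at the exit composition, giving r_B = 0.07167 and r_C = 0.1155 (each k·C_A^n at C_A = 0.4915).
Overall selectivity = C_B/C_C = r_Bτ/(r_Cτ) = r_B/r_C = 0.621.

0.621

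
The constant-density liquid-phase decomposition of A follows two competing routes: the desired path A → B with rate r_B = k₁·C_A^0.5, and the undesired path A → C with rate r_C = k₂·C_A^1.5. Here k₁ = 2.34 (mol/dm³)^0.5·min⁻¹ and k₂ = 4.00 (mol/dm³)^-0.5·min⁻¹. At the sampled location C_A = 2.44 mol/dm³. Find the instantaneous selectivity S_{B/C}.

S_{B/C} = r_B/r_C = (k₁·C_A^0.5)/(k₂·C_A^1.5) = (k₁/k₂)·C_A⁻¹.
= (2.34×2.440^0.5) / (4.00×2.440^1.5) = 3.655/15.25 = 0.240.
The undesired path is higher order in A, so low C_A (CSTR or dilute feed) favours B.

0.240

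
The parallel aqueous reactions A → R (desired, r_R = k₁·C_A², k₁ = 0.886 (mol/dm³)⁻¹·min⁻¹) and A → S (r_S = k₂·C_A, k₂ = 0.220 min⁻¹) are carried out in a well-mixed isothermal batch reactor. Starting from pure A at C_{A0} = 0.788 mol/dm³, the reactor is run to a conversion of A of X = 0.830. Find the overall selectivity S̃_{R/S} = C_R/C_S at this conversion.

1.64

C_A = C_{A0}(1−X) = 0.1340 mol/dm³.
Along a PFR/batch, dC_S/dC_A = −r_S/(r_R+r_S) = −k₂/(k₂+k₁·C_A).
Integrating from C_{A0} to C_A: C_S = (0.220/0.886)·ln[(0.220+0.886·0.788)/(0.220+0.886·0.134)] = 0.2483·ln(0.9182/0.3387) = 0.2476 mol/dm³.
Then C_R = (C_{A0}−C_A) − C_S = 0.6540 − 0.2476 = 0.4064 mol/dm³.
S̃_{R/S} = C_R/C_S = 0.4064/0.2476 = 1.64.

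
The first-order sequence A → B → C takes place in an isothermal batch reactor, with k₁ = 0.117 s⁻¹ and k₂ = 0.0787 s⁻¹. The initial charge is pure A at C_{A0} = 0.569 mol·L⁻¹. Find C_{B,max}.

0.252 mol·L⁻¹

For a first-order series the maximum intermediate yield is C_{B,max}/C_{A0} = (k₁/k₂)^[k₂/(k₂−k₁)].
= (0.117/0.0787)^(0.0787/(0.0787−0.117)) = (1.487)^(-2.055) = 0.4427.
C_{B,max} = 0.4427×0.569 = 0.252 mol·L⁻¹.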